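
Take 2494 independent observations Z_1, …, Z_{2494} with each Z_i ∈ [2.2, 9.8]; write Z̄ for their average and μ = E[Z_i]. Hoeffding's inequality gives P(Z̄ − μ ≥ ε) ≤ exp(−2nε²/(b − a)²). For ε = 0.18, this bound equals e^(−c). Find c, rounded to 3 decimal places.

2.798

c = 2nε²/(b − a)² = 2·2494·0.18² / 7.6² = 2.7980.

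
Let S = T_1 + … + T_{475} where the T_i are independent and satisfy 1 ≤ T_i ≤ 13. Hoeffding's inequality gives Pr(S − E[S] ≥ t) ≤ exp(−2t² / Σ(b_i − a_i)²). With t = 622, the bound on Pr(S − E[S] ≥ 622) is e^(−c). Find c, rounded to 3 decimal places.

11.312

Σ(b_i − a_i)² = 475·(12)² = 68400.
c = 2t²/68400 = 2·622²/68400 = 11.3124.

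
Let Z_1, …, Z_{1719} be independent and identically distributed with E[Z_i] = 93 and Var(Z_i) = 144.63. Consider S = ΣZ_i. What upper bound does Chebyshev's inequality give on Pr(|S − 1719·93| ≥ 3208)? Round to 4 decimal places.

Var(S) = n·Var(Z_i) = 1719·144.63 = 248618.97.
Chebyshev: Pr(|S − 1719·93| ≥ 3208) ≤ Var(S)/3208² = 248618.97/10291264 = 0.0242.

0.0242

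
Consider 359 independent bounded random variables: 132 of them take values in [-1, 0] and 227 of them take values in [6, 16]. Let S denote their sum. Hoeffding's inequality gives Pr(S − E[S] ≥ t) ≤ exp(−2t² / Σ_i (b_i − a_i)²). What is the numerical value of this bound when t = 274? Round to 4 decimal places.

0.0014

Σ(b_i − a_i)² = 132·1² + 227·10² = 22832.
Exponent = 2·274² / 22832 = 6.57638.
Bound = exp(−6.57638) = 0.00139.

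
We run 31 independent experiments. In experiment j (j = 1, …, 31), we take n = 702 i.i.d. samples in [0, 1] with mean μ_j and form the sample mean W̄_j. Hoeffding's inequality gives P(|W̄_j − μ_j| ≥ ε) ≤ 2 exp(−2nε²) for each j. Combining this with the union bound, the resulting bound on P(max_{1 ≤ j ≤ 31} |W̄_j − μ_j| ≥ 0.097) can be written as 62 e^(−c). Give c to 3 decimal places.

13.210

Union bound over the 31 events: P(max_{1 ≤ j ≤ 31} |W̄_j − μ_j| ≥ 0.097) ≤ 31·2·exp(−2nε²) = 62 exp(−2·702·0.097²).
So c = 2·702·0.097² = 13.2102.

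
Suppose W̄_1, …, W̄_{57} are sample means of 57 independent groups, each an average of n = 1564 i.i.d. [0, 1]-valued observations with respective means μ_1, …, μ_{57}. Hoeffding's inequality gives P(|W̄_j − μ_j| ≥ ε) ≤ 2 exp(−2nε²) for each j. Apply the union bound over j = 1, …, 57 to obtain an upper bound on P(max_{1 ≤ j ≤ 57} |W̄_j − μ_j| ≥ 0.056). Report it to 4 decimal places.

Per-experiment Hoeffding bound: 2·exp(−2·1564·0.056²) = 2·exp(−9.80941) = 0.00010986.
Union bound over 57 events: 57·0.00010986 = 0.00626.

0.0063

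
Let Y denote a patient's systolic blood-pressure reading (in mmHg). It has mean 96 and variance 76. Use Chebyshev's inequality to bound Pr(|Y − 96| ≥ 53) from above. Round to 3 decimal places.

0.027

Chebyshev: Pr(|Y − μ| ≥ t) ≤ Var(Y)/t².
Bound = 76 / 2809 = 0.0271.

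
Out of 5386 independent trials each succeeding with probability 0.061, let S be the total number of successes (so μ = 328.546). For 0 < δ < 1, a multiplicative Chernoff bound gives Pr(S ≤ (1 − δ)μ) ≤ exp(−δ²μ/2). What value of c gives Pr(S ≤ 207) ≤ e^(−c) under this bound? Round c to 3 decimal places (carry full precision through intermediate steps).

22.483

Write 207 = (1 − δ)μ, so δ = 1 − 207/328.546 = 0.3699512…
Then the exponent is δ²μ/2 = (μ − 207)²/(2μ) = 22.483047.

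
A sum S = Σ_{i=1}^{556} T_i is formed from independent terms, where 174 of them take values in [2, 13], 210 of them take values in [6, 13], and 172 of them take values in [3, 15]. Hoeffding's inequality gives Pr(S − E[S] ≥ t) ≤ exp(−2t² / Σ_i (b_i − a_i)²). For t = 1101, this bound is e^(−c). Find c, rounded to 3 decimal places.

43.206

Σ(b_i − a_i)² = 174·11² + 210·7² + 172·12² = 56112.
c = 2t² / 56112 = 2·1101² / 56112 = 43.2065.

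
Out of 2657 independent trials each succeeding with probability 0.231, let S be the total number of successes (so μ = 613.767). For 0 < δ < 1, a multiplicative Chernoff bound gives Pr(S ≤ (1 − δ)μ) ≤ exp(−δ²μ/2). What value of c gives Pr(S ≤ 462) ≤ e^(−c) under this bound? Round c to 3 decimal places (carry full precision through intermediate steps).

18.764

Write 462 = (1 − δ)μ, so δ = 1 − 462/613.767 = 0.2472714…
Then the exponent is δ²μ/2 = (μ − 462)²/(2μ) = 18.763816.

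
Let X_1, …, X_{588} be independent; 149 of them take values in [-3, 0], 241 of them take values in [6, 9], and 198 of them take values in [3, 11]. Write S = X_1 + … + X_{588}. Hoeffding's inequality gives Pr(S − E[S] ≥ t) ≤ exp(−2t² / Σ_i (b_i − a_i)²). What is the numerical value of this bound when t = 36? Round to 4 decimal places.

0.8520

Σ(b_i − a_i)² = 149·3² + 241·3² + 198·8² = 16182.
Exponent = 2·36² / 16182 = 0.16018.
Bound = exp(−0.16018) = 0.85199.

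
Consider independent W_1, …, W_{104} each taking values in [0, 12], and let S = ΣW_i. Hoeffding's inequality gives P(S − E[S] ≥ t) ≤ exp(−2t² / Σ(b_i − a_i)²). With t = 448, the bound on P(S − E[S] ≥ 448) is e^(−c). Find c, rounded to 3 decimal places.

26.803

Σ(b_i − a_i)² = 104·(12)² = 14976.
c = 2t²/14976 = 2·448²/14976 = 26.8034.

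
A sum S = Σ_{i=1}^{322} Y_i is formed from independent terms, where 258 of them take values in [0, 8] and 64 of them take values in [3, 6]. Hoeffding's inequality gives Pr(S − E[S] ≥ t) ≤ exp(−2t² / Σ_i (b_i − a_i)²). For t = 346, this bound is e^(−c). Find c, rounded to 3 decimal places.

14.012

Σ(b_i − a_i)² = 258·8² + 64·3² = 17088.
c = 2t² / 17088 = 2·346² / 17088 = 14.0117.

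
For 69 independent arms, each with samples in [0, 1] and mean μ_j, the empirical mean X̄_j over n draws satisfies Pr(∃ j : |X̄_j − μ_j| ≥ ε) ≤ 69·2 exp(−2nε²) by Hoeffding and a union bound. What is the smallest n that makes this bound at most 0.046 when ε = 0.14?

205

Need 2·69·exp(−2nε²) ≤ 0.046, i.e. exp(−2nε²) ≤ 0.046/138.
So 2nε² ≥ ln(138/0.046) = 8.006368.
Hence n ≥ 8.006368/(2·0.14²) = 204.244.
The smallest integer n is 205.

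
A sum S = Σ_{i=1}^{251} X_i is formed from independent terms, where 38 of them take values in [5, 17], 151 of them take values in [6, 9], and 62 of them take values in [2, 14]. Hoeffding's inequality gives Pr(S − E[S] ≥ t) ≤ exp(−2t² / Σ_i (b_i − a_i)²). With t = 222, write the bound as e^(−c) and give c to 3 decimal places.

6.255

Σ(b_i − a_i)² = 38·12² + 151·3² + 62·12² = 15759.
c = 2t² / 15759 = 2·222² / 15759 = 6.2547.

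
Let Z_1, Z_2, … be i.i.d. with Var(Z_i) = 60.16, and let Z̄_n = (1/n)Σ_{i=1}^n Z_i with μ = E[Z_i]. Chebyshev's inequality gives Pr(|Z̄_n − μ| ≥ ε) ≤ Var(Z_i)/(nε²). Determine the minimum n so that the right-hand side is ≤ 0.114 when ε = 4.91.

22

Require 60.16/(n·4.91²) ≤ 0.114, i.e. n ≥ 60.16/(0.114·4.91²) = 21.890.
The smallest integer n is 22.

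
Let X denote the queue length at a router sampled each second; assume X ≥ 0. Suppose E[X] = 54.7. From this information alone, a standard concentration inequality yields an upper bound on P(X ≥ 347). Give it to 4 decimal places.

0.1576

Only the mean of a non-negative variable is known, so Markov's inequality is the applicable tail bound.
Markov's inequality: for a non-negative random variable, P(X ≥ a) ≤ E[X]/a.
Here E[X] = 54.7 and a = 347, so the bound is 54.7/347 = 0.1576.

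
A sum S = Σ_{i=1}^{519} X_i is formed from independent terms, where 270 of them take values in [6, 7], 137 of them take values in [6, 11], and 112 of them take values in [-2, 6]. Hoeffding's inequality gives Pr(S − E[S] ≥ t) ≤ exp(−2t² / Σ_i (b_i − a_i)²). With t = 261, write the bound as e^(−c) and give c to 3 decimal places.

Σ(b_i − a_i)² = 270·1² + 137·5² + 112·8² = 10863.
c = 2t² / 10863 = 2·261² / 10863 = 12.5418.

12.542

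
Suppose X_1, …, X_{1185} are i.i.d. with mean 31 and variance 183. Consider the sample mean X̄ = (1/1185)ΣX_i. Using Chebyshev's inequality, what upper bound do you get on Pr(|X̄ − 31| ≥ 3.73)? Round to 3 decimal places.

Var(X̄) = Var(X_i)/n = 183/1185 = 0.15443.
Chebyshev: Pr(|X̄ − 31| ≥ 3.73) ≤ Var(X̄)/(3.73)² = 183/(1185·3.73²) = 0.0111.

0.011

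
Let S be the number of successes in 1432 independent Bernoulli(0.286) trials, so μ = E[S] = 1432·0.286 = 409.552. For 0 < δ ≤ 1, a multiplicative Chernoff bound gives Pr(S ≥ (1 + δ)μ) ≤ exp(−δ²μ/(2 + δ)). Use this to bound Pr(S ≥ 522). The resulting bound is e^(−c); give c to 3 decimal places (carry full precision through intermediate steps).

13.574

Write 522 = (1 + δ)μ, so δ = 522/409.552 − 1 = 0.2745634…
Then the exponent is δ²μ/(2 + δ) = (522 − μ)² / (μ·(2 + δ)) = 13.573641.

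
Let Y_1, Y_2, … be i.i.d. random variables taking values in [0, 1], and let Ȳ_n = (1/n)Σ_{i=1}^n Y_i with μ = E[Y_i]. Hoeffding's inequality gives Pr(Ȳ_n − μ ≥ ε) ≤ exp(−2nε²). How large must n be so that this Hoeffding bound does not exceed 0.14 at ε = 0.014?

5016

Require exp(−2nε²) ≤ 0.14, i.e. 2nε² ≥ ln(1/0.14) = 1.966113.
So n ≥ 1.966113 / (2·0.014²) = 5015.594.
The smallest integer n is 5016.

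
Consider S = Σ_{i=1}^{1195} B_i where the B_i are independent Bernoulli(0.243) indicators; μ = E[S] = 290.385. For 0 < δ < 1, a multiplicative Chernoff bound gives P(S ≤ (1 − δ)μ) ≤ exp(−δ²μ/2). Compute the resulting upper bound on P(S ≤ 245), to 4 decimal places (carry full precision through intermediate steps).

Write 245 = (1 − δ)μ, so δ = 1 − 245/290.385 = 0.1562925…
Then the exponent is δ²μ/2 = (μ − 245)²/(2μ) = 3.546668.
Bound = exp(−3.546668) = 0.02882.

0.0288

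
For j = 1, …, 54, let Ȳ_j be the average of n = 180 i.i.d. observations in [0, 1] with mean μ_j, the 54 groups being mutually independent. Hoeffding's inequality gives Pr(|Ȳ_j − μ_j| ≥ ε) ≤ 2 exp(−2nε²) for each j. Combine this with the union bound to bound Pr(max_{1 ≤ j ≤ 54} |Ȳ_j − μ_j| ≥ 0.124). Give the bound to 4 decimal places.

Per-experiment Hoeffding bound: 2·exp(−2·180·0.124²) = 2·exp(−5.53536) = 0.0078896.
Union bound over 54 events: 54·0.0078896 = 0.42604.

0.4260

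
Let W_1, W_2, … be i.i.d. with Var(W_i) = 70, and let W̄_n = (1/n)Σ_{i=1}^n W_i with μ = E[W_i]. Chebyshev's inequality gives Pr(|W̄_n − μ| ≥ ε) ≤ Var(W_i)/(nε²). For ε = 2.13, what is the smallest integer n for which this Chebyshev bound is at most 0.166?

93

Require 70/(n·2.13²) ≤ 0.166, i.e. n ≥ 70/(0.166·2.13²) = 92.946.
The smallest integer n is 93.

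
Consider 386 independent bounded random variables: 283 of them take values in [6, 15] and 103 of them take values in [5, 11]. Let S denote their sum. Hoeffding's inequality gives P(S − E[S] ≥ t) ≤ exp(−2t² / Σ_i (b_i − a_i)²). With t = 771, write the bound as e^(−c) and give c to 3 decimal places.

44.643

Σ(b_i − a_i)² = 283·9² + 103·6² = 26631.
c = 2t² / 26631 = 2·771² / 26631 = 44.6428.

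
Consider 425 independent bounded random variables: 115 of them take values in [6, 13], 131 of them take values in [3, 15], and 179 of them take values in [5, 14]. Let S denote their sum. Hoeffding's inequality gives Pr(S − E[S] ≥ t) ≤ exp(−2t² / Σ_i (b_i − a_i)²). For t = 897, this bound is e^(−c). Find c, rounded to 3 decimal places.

41.264

Σ(b_i − a_i)² = 115·7² + 131·12² + 179·9² = 38998.
c = 2t² / 38998 = 2·897² / 38998 = 41.2641.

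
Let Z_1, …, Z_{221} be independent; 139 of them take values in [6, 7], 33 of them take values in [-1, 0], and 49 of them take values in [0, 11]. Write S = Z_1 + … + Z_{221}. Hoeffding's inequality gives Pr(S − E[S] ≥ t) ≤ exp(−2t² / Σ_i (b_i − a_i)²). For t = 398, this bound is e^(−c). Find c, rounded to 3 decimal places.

Σ(b_i − a_i)² = 139·1² + 33·1² + 49·11² = 6101.
c = 2t² / 6101 = 2·398² / 6101 = 51.9272.

51.927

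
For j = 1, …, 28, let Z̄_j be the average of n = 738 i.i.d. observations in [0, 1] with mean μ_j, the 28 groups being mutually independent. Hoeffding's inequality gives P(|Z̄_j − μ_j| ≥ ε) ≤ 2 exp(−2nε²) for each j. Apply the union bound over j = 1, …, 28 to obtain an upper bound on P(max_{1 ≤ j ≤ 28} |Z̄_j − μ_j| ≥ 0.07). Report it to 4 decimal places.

Per-experiment Hoeffding bound: 2·exp(−2·738·0.07²) = 2·exp(−7.23240) = 0.0014456.
Union bound over 28 events: 28·0.0014456 = 0.04048.

0.0405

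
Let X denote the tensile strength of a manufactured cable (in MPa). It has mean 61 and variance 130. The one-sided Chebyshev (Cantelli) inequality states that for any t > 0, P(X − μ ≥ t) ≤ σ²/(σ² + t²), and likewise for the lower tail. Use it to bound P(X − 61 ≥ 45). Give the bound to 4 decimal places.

Here σ² = 130 and t = 45, so σ² + t² = 2155.
Cantelli's bound: 130/2155 = 0.0603.

0.0603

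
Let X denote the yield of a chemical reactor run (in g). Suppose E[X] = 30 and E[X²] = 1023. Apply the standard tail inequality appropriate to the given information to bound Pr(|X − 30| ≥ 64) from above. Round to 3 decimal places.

0.030

The first two moments determine the variance, so Chebyshev's inequality is the sharpest standard bound available.
Var(X) = E[X²] − (E[X])² = 1023 − 900 = 123.
Chebyshev's inequality: Pr(|X − μ| ≥ t) ≤ Var(X)/t² = 123/4096 = 0.0300.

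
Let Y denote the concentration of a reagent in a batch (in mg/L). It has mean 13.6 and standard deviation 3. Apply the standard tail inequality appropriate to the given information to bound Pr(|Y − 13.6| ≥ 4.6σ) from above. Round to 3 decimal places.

Mean and variance are known, so Chebyshev's inequality applies.
Chebyshev: Pr(|Y − μ| ≥ t) ≤ Var(Y)/t².
Var(Y) = σ² = 3² = 9.
t = 4.6·3 = 13.8.
Bound = 9 / 190.44 = 0.0473.

0.047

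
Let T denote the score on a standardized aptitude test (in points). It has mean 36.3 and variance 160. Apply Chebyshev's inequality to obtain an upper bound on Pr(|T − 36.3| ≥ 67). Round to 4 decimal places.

0.0356

Chebyshev: Pr(|T − μ| ≥ t) ≤ Var(T)/t².
Bound = 160 / 4489 = 0.0356.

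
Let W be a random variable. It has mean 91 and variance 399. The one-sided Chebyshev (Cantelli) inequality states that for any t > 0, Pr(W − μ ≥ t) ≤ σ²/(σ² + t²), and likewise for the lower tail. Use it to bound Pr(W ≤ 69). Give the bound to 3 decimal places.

Here σ² = 399 and t = 22, so σ² + t² = 883.
Cantelli's bound: 399/883 = 0.4519.

0.452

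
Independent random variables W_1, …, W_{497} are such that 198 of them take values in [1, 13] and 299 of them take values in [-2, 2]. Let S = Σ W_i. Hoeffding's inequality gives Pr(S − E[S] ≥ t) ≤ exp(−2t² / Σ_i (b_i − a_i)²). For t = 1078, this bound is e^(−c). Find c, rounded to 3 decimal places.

Σ(b_i − a_i)² = 198·12² + 299·4² = 33296.
c = 2t² / 33296 = 2·1078² / 33296 = 69.8032.

69.803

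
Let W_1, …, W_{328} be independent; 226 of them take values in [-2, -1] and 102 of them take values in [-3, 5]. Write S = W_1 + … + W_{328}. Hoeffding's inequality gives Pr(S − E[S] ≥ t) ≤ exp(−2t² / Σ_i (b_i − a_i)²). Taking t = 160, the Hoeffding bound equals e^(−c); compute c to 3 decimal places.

Σ(b_i − a_i)² = 226·1² + 102·8² = 6754.
c = 2t² / 6754 = 2·160² / 6754 = 7.5807.

7.581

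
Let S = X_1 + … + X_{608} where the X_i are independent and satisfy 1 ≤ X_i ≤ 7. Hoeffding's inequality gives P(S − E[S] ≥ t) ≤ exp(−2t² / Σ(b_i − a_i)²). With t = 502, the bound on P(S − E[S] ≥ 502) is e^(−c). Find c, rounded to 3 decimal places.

23.027

Σ(b_i − a_i)² = 608·(6)² = 21888.
c = 2t²/21888 = 2·502²/21888 = 23.0267.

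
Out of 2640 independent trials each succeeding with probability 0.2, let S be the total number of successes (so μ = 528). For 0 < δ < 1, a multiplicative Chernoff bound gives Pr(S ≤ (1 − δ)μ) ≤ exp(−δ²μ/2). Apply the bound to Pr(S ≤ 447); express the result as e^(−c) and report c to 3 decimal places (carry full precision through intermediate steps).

Write 447 = (1 − δ)μ, so δ = 1 − 447/528 = 0.1534091…
Then the exponent is δ²μ/2 = (μ − 447)²/(2μ) = 6.213068.

6.213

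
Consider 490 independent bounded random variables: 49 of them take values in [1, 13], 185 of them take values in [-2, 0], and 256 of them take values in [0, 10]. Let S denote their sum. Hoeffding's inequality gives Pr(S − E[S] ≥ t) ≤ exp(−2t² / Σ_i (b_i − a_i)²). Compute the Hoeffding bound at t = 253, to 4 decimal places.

Σ(b_i − a_i)² = 49·12² + 185·2² + 256·10² = 33396.
Exponent = 2·253² / 33396 = 3.83333.
Bound = exp(−3.83333) = 0.02164.

0.0216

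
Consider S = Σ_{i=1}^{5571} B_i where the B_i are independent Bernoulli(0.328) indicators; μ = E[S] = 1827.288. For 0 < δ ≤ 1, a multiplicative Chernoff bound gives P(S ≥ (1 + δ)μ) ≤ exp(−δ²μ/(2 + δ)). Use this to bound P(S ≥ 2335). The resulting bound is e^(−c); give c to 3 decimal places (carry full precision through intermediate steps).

Write 2335 = (1 + δ)μ, so δ = 2335/1827.288 − 1 = 0.27785…
Then the exponent is δ²μ/(2 + δ) = (2335 − μ)² / (μ·(2 + δ)) = 61.930235.

61.930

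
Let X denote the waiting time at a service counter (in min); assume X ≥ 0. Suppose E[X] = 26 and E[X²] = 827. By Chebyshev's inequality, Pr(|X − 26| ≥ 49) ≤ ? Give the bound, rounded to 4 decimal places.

0.0629

Var(X) = E[X²] − (E[X])² = 827 − 676 = 151.
Chebyshev's inequality: Pr(|X − μ| ≥ t) ≤ Var(X)/t² = 151/2401 = 0.0629.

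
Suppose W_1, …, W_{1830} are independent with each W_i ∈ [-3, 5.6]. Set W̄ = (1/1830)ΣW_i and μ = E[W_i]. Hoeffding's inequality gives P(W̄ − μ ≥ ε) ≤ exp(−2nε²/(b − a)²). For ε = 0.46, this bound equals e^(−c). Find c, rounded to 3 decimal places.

c = 2nε²/(b − a)² = 2·1830·0.46² / 8.6² = 10.4713.

10.471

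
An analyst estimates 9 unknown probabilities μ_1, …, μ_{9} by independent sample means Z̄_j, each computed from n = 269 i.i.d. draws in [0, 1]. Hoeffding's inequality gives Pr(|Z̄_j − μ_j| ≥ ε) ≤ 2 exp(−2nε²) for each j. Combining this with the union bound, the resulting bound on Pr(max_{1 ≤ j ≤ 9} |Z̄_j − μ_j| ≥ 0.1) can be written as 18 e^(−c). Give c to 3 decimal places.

Union bound over the 9 events: Pr(max_{1 ≤ j ≤ 9} |Z̄_j − μ_j| ≥ 0.1) ≤ 9·2·exp(−2nε²) = 18 exp(−2·269·0.1²).
So c = 2·269·0.1² = 5.3800.

5.380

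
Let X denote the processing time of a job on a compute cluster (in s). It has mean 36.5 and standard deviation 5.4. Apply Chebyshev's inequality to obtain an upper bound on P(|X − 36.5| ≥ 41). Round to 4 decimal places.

0.0173

Chebyshev: P(|X − μ| ≥ t) ≤ Var(X)/t².
Var(X) = σ² = 5.4² = 29.16.
Bound = 29.16 / 1681 = 0.0173.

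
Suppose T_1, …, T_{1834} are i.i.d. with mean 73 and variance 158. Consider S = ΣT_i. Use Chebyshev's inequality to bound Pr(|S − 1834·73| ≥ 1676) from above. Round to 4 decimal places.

0.1032

Var(S) = n·Var(T_i) = 1834·158 = 289772.
Chebyshev: Pr(|S − 1834·73| ≥ 1676) ≤ Var(S)/1676² = 289772/2808976 = 0.1032.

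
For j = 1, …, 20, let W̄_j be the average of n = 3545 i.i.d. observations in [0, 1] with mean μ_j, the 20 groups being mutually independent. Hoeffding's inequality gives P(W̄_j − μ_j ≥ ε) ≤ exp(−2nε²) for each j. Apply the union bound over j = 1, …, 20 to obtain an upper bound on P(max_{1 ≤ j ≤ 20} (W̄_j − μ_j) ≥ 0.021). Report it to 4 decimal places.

Per-experiment Hoeffding bound: exp(−2·3545·0.021²) = exp(−3.12669) = 0.043863.
Union bound over 20 events: 20·0.043863 = 0.87725.

0.8773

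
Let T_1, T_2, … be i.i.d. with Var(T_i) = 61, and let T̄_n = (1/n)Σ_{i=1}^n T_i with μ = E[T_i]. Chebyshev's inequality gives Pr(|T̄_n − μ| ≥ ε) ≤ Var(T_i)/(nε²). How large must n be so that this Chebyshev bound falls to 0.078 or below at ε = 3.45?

Require 61/(n·3.45²) ≤ 0.078, i.e. n ≥ 61/(0.078·3.45²) = 65.705.
The smallest integer n is 66.

66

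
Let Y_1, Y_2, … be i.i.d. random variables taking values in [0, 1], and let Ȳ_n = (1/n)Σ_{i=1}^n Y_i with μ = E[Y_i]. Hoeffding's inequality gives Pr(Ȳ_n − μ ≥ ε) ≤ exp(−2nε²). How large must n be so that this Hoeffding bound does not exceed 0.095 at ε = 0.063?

297

Require exp(−2nε²) ≤ 0.095, i.e. 2nε² ≥ ln(1/0.095) = 2.353878.
So n ≥ 2.353878 / (2·0.063²) = 296.533.
The smallest integer n is 297.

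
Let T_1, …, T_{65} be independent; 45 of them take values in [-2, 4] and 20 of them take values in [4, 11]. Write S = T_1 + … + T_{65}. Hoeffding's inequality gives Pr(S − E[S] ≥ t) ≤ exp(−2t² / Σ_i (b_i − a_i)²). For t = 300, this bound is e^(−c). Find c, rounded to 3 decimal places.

Σ(b_i − a_i)² = 45·6² + 20·7² = 2600.
c = 2t² / 2600 = 2·300² / 2600 = 69.2308.

69.231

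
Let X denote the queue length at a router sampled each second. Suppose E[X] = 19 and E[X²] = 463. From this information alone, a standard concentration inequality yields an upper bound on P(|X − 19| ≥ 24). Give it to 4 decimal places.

The first two moments determine the variance, so Chebyshev's inequality is the sharpest standard bound available.
Var(X) = E[X²] − (E[X])² = 463 − 361 = 102.
Chebyshev's inequality: P(|X − μ| ≥ t) ≤ Var(X)/t² = 102/576 = 0.1771.

0.1771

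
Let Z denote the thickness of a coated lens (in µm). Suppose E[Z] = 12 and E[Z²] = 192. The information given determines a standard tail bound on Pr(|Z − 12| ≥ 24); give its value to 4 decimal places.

The first two moments determine the variance, so Chebyshev's inequality is the sharpest standard bound available.
Var(Z) = E[Z²] − (E[Z])² = 192 − 144 = 48.
Chebyshev's inequality: Pr(|Z − μ| ≥ t) ≤ Var(Z)/t² = 48/576 = 0.0833.

0.0833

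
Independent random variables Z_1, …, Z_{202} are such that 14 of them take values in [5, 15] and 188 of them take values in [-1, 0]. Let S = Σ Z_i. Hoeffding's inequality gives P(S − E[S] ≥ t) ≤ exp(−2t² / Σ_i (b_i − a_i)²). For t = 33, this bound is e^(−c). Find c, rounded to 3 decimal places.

1.372

Σ(b_i − a_i)² = 14·10² + 188·1² = 1588.
c = 2t² / 1588 = 2·33² / 1588 = 1.3715.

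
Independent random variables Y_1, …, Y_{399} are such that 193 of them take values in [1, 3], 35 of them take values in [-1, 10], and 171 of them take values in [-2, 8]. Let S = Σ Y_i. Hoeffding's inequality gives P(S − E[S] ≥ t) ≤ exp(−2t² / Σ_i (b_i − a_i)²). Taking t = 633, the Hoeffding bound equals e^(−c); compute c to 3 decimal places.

36.250

Σ(b_i − a_i)² = 193·2² + 35·11² + 171·10² = 22107.
c = 2t² / 22107 = 2·633² / 22107 = 36.2500.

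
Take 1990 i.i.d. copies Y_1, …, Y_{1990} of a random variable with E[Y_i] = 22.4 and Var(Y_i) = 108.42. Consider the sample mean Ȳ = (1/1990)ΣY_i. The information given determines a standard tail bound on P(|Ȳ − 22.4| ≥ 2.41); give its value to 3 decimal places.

With mean and variance of each term known, Chebyshev's inequality bounds the deviation of the sum (or sample mean).
Var(Ȳ) = Var(Y_i)/n = 108.42/1990 = 0.054482.
Chebyshev: P(|Ȳ − 22.4| ≥ 2.41) ≤ Var(Ȳ)/(2.41)² = 108.42/(1990·2.41²) = 0.0094.

0.009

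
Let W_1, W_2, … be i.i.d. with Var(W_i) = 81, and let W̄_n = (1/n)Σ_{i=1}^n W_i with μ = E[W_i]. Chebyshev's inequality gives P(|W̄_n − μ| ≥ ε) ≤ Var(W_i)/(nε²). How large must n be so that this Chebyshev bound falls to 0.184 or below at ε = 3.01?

Require 81/(n·3.01²) ≤ 0.184, i.e. n ≥ 81/(0.184·3.01²) = 48.589.
The smallest integer n is 49.

49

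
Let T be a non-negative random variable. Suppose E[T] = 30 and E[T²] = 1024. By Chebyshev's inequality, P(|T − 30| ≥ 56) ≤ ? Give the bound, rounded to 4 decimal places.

Var(T) = E[T²] − (E[T])² = 1024 − 900 = 124.
Chebyshev's inequality: P(|T − μ| ≥ t) ≤ Var(T)/t² = 124/3136 = 0.0395.

0.0395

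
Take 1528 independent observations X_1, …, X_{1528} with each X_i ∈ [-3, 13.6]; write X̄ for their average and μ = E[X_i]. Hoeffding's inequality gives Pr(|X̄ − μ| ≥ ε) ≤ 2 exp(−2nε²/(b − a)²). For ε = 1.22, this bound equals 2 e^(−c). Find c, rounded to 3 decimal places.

16.507

c = 2nε²/(b − a)² = 2·1528·1.22² / 16.6² = 16.5066.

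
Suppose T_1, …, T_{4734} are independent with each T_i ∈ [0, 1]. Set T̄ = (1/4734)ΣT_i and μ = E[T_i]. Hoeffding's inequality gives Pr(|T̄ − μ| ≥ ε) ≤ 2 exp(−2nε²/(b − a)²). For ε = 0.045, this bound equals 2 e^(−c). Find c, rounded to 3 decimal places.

c = 2nε²/(b − a)² = 2·4734·0.045² / 1² = 19.1727.

19.173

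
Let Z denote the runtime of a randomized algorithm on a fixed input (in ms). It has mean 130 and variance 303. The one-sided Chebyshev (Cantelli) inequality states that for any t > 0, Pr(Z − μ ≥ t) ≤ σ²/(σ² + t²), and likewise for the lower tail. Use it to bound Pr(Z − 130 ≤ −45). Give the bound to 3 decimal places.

Here σ² = 303 and t = 45, so σ² + t² = 2328.
Cantelli's bound: 303/2328 = 0.1302.

0.130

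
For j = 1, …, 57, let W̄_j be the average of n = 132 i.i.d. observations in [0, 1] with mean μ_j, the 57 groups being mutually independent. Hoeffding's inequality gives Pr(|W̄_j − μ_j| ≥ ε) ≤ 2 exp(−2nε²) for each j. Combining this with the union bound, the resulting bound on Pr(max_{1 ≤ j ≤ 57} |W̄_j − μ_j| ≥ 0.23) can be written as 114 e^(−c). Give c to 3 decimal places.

13.966

Union bound over the 57 events: Pr(max_{1 ≤ j ≤ 57} |W̄_j − μ_j| ≥ 0.23) ≤ 57·2·exp(−2nε²) = 114 exp(−2·132·0.23²).
So c = 2·132·0.23² = 13.9656.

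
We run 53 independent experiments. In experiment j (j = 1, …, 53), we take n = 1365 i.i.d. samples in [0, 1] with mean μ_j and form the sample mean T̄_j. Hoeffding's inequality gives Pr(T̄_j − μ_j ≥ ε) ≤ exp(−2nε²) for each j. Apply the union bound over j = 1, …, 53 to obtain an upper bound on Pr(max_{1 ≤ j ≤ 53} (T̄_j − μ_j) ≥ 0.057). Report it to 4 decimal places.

0.0075

Per-experiment Hoeffding bound: exp(−2·1365·0.057²) = exp(−8.86977) = 0.00014057.
Union bound over 53 events: 53·0.00014057 = 0.00745.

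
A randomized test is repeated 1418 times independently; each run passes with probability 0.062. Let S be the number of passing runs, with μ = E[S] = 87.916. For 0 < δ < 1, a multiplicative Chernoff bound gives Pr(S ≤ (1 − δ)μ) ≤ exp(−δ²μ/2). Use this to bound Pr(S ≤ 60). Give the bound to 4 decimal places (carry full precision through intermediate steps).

0.0119

Write 60 = (1 − δ)μ, so δ = 1 − 60/87.916 = 0.3175304…
Then the exponent is δ²μ/2 = (μ − 60)²/(2μ) = 4.432089.
Bound = exp(−4.432089) = 0.01189.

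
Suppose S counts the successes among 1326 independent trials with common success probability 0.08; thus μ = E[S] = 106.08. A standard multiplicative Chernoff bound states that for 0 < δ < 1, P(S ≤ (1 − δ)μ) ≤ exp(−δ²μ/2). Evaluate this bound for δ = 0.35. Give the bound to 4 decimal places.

0.0015

Exponent = δ²μ/2 = 0.35²·106.08/2 = 6.4974.
Bound = exp(−6.4974) = 0.00151.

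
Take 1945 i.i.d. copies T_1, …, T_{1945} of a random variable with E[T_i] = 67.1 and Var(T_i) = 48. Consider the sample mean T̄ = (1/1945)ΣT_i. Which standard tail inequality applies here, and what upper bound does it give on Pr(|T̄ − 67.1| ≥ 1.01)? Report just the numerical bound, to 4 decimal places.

With mean and variance of each term known, Chebyshev's inequality bounds the deviation of the sum (or sample mean).
Var(T̄) = Var(T_i)/n = 48/1945 = 0.024679.
Chebyshev: Pr(|T̄ − 67.1| ≥ 1.01) ≤ Var(T̄)/(1.01)² = 48/(1945·1.01²) = 0.0242.

0.0242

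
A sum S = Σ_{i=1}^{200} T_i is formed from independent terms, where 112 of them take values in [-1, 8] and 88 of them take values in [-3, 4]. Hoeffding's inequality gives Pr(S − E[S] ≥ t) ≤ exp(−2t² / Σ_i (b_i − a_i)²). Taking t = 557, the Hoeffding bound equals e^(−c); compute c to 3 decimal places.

46.361

Σ(b_i − a_i)² = 112·9² + 88·7² = 13384.
c = 2t² / 13384 = 2·557² / 13384 = 46.3612.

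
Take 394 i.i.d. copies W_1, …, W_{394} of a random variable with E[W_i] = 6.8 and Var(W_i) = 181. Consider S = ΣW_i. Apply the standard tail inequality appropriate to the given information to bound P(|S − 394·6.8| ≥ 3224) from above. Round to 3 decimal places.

With mean and variance of each term known, Chebyshev's inequality bounds the deviation of the sum (or sample mean).
Var(S) = n·Var(W_i) = 394·181 = 71314.
Chebyshev: P(|S − 394·6.8| ≥ 3224) ≤ Var(S)/3224² = 71314/10394176 = 0.0069.

0.007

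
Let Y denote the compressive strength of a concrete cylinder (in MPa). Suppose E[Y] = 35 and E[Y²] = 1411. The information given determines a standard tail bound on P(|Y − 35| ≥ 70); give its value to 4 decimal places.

0.0380

The first two moments determine the variance, so Chebyshev's inequality is the sharpest standard bound available.
Var(Y) = E[Y²] − (E[Y])² = 1411 − 1225 = 186.
Chebyshev's inequality: P(|Y − μ| ≥ t) ≤ Var(Y)/t² = 186/4900 = 0.0380.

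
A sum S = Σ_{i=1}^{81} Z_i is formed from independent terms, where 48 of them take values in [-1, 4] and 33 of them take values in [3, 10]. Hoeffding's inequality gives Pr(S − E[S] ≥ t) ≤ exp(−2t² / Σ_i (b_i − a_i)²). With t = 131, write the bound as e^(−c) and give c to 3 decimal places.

12.184

Σ(b_i − a_i)² = 48·5² + 33·7² = 2817.
c = 2t² / 2817 = 2·131² / 2817 = 12.1839.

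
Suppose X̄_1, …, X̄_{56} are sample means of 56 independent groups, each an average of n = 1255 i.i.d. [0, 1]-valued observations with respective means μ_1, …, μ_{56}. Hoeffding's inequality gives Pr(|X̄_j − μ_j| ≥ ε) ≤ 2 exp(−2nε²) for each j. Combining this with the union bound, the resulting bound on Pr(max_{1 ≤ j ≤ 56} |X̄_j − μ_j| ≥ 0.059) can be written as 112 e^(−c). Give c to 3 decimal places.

Union bound over the 56 events: Pr(max_{1 ≤ j ≤ 56} |X̄_j − μ_j| ≥ 0.059) ≤ 56·2·exp(−2nε²) = 112 exp(−2·1255·0.059²).
So c = 2·1255·0.059² = 8.7373.

8.737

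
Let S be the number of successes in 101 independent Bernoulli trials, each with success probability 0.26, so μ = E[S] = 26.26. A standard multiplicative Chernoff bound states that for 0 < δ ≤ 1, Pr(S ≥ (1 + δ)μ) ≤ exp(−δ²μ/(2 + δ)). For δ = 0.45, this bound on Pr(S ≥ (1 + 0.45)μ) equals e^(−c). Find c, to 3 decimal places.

2.170

c = δ²μ/(2 + δ) = 0.45²·26.26/(2 + 0.45) = 2.1705.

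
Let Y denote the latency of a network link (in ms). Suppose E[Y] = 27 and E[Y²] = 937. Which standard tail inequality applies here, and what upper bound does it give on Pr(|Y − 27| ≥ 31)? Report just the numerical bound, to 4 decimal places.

0.2164

The first two moments determine the variance, so Chebyshev's inequality is the sharpest standard bound available.
Var(Y) = E[Y²] − (E[Y])² = 937 − 729 = 208.
Chebyshev's inequality: Pr(|Y − μ| ≥ t) ≤ Var(Y)/t² = 208/961 = 0.2164.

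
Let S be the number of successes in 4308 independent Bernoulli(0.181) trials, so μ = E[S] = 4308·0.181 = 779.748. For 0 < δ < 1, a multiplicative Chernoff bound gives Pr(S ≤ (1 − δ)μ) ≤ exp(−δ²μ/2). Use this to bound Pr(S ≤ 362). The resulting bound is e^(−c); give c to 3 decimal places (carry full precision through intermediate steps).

Write 362 = (1 − δ)μ, so δ = 1 − 362/779.748 = 0.5357474…
Then the exponent is δ²μ/2 = (μ − 362)²/(2μ) = 111.903712.

111.904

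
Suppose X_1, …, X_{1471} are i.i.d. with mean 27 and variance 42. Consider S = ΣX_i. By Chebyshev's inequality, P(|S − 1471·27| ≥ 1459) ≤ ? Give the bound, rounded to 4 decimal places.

0.0290

Var(S) = n·Var(X_i) = 1471·42 = 61782.
Chebyshev: P(|S − 1471·27| ≥ 1459) ≤ Var(S)/1459² = 61782/2128681 = 0.0290.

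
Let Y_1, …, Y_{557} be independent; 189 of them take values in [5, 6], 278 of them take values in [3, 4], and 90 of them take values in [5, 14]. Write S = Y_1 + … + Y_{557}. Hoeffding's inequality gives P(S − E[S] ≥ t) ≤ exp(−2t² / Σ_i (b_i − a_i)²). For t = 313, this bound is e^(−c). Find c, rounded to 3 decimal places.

25.260

Σ(b_i − a_i)² = 189·1² + 278·1² + 90·9² = 7757.
c = 2t² / 7757 = 2·313² / 7757 = 25.2595.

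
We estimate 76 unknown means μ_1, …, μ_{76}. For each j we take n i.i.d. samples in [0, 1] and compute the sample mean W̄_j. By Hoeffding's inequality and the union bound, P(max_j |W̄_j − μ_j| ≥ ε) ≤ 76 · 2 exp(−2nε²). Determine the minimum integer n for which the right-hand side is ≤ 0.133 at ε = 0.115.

Need 2·76·exp(−2nε²) ≤ 0.133, i.e. exp(−2nε²) ≤ 0.133/152.
So 2nε² ≥ ln(152/0.133) = 7.041287.
Hence n ≥ 7.041287/(2·0.115²) = 266.211.
The smallest integer n is 267.

267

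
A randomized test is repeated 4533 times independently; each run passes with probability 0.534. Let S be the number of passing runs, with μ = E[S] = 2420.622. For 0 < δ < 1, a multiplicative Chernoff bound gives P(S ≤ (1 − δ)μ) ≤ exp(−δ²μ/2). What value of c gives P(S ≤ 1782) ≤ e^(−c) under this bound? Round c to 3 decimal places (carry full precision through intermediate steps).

84.242

Write 1782 = (1 − δ)μ, so δ = 1 − 1782/2420.622 = 0.2638256…
Then the exponent is δ²μ/2 = (μ − 1782)²/(2μ) = 84.242409.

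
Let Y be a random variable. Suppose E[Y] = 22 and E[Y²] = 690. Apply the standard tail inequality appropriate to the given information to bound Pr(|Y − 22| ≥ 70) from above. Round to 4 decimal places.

0.0420

The first two moments determine the variance, so Chebyshev's inequality is the sharpest standard bound available.
Var(Y) = E[Y²] − (E[Y])² = 690 − 484 = 206.
Chebyshev's inequality: Pr(|Y − μ| ≥ t) ≤ Var(Y)/t² = 206/4900 = 0.0420.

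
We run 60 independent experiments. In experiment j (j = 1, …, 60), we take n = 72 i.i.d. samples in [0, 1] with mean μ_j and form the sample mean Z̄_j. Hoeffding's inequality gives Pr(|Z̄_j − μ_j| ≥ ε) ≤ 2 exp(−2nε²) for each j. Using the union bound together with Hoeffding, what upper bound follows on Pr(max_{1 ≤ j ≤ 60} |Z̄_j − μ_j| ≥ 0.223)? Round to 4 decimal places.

Per-experiment Hoeffding bound: 2·exp(−2·72·0.223²) = 2·exp(−7.16098) = 0.0015526.
Union bound over 60 events: 60·0.0015526 = 0.09316.

0.0932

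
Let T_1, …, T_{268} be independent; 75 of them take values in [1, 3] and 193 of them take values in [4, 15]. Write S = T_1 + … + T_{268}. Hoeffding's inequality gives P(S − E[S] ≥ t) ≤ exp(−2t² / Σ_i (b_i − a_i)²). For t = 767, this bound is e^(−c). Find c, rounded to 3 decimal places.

Σ(b_i − a_i)² = 75·2² + 193·11² = 23653.
c = 2t² / 23653 = 2·767² / 23653 = 49.7433.

49.743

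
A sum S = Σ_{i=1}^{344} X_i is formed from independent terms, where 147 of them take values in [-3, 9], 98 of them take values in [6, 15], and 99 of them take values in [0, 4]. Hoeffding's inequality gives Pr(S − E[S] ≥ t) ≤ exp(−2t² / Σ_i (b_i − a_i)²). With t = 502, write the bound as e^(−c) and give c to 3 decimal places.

Σ(b_i − a_i)² = 147·12² + 98·9² + 99·4² = 30690.
c = 2t² / 30690 = 2·502² / 30690 = 16.4225.

16.423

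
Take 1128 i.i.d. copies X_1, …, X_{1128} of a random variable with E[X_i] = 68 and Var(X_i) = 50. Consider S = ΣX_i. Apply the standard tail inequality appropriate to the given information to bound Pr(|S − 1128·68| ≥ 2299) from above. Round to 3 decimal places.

0.011

With mean and variance of each term known, Chebyshev's inequality bounds the deviation of the sum (or sample mean).
Var(S) = n·Var(X_i) = 1128·50 = 56400.
Chebyshev: Pr(|S − 1128·68| ≥ 2299) ≤ Var(S)/2299² = 56400/5285401 = 0.0107.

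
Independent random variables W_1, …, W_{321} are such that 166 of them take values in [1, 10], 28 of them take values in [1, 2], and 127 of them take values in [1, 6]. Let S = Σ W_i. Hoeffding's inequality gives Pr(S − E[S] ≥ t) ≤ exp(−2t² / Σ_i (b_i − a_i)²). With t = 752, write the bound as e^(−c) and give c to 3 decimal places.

67.932

Σ(b_i − a_i)² = 166·9² + 28·1² + 127·5² = 16649.
c = 2t² / 16649 = 2·752² / 16649 = 67.9325.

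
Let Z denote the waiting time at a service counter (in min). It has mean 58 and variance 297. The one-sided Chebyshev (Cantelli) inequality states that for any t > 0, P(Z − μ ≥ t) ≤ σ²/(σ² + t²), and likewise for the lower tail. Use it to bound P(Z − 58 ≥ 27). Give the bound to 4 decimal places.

0.2895

Here σ² = 297 and t = 27, so σ² + t² = 1026.
Cantelli's bound: 297/1026 = 0.2895.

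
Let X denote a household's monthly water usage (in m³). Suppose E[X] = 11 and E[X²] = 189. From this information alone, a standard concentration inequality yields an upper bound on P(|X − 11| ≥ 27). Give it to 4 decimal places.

0.0933

The first two moments determine the variance, so Chebyshev's inequality is the sharpest standard bound available.
Var(X) = E[X²] − (E[X])² = 189 − 121 = 68.
Chebyshev's inequality: P(|X − μ| ≥ t) ≤ Var(X)/t² = 68/729 = 0.0933.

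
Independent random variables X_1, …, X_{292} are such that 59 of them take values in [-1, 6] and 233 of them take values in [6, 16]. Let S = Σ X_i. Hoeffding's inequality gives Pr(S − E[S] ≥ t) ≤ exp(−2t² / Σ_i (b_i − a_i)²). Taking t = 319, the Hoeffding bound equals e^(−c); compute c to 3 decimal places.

Σ(b_i − a_i)² = 59·7² + 233·10² = 26191.
c = 2t² / 26191 = 2·319² / 26191 = 7.7707.

7.771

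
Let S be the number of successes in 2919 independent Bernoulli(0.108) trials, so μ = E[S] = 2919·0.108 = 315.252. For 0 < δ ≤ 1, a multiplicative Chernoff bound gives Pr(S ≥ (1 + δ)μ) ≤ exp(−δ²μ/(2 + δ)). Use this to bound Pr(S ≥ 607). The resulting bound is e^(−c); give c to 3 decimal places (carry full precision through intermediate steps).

Write 607 = (1 + δ)μ, so δ = 607/315.252 − 1 = 0.9254438…
Then the exponent is δ²μ/(2 + δ) = (607 − μ)² / (μ·(2 + δ)) = 92.292449.

92.292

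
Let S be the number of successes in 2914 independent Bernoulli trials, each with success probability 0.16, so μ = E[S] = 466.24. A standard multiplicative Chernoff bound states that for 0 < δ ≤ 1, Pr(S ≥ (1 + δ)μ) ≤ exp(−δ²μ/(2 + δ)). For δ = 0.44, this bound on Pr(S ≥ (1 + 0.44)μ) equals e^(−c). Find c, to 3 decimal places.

36.993

c = δ²μ/(2 + δ) = 0.44²·466.24/(2 + 0.44) = 36.9935.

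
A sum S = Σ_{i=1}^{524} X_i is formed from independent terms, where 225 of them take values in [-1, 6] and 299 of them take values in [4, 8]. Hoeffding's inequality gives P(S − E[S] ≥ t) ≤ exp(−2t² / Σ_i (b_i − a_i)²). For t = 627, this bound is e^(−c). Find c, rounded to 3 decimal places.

49.735

Σ(b_i − a_i)² = 225·7² + 299·4² = 15809.
c = 2t² / 15809 = 2·627² / 15809 = 49.7348.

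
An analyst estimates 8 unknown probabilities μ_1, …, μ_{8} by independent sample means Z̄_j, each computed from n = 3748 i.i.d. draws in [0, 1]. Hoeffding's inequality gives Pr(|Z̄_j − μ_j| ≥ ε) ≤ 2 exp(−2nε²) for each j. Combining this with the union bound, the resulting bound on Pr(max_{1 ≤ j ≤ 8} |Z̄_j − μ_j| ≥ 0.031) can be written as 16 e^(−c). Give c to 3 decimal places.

7.204

Union bound over the 8 events: Pr(max_{1 ≤ j ≤ 8} |Z̄_j − μ_j| ≥ 0.031) ≤ 8·2·exp(−2nε²) = 16 exp(−2·3748·0.031²).
So c = 2·3748·0.031² = 7.2037.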